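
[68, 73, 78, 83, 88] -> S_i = 68 + 5*i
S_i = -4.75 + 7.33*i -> [-4.75, 2.58, 9.91, 17.24, 24.57]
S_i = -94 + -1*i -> [-94, -95, -96, -97, -98]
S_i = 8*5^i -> [8, 40, 200, 1000, 5000]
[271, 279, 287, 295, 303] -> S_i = 271 + 8*i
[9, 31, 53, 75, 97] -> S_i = 9 + 22*i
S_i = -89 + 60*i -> [-89, -29, 31, 91, 151]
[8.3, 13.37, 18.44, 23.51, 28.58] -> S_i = 8.30 + 5.07*i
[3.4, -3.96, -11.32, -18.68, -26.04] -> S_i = 3.40 + -7.36*i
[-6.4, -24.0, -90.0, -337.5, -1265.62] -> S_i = -6.40*3.75^i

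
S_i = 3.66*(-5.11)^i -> [3.66, -18.7, 95.57, -488.36, 2495.54]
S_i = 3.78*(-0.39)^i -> [3.78, -1.47, 0.57, -0.22, 0.09]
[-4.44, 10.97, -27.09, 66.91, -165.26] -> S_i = -4.44*(-2.47)^i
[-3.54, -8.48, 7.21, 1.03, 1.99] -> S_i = Random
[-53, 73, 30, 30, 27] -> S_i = Random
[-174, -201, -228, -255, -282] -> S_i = -174 + -27*i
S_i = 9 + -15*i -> [9, -6, -21, -36, -51]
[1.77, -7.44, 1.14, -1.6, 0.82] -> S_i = Random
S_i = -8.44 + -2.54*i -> [-8.44, -10.98, -13.52, -16.06, -18.6]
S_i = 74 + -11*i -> [74, 63, 52, 41, 30]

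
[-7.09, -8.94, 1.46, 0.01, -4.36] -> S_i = Random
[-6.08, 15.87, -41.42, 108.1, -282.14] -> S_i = -6.08*(-2.61)^i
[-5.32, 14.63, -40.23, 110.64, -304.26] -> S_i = -5.32*(-2.75)^i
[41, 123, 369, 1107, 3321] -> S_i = 41*3^i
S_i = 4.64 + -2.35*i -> [4.64, 2.29, -0.06, -2.41, -4.76]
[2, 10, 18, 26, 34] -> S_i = 2 + 8*i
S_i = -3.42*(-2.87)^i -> [-3.42, 9.82, -28.17, 80.85, -232.04]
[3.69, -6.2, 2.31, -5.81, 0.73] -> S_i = Random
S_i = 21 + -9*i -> [21, 12, 3, -6, -15]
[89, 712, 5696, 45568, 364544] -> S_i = 89*8^i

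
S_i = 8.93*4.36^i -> [8.93, 38.93, 169.76, 740.13, 3226.99]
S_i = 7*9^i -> [7, 63, 567, 5103, 45927]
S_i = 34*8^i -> [34, 272, 2176, 17408, 139264]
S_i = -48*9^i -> [-48, -432, -3888, -34992, -314928]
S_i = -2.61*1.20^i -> [-2.61, -3.13, -3.76, -4.51, -5.41]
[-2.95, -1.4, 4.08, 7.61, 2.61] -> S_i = Random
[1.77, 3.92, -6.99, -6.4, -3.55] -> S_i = Random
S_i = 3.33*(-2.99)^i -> [3.33, -9.96, 29.77, -89.01, 266.15]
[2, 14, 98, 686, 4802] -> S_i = 2*7^i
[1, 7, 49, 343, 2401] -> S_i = 1*7^i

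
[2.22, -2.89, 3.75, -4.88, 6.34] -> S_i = 2.22*(-1.30)^i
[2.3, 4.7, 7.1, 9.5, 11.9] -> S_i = 2.30 + 2.40*i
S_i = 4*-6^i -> [4, -24, 144, -864, 5184]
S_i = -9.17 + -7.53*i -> [-9.17, -16.7, -24.23, -31.76, -39.29]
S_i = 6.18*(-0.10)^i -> [6.18, -0.62, 0.06, -0.01, 0.0]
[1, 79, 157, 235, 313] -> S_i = 1 + 78*i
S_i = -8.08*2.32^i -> [-8.08, -18.75, -43.49, -100.9, -234.08]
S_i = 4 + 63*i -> [4, 67, 130, 193, 256]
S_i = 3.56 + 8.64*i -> [3.56, 12.2, 20.84, 29.48, 38.12]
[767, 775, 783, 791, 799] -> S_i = 767 + 8*i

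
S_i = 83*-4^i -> [83, -332, 1328, -5312, 21248]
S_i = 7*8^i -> [7, 56, 448, 3584, 28672]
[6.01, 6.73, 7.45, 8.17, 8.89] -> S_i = 6.01 + 0.72*i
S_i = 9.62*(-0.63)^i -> [9.62, -6.06, 3.82, -2.41, 1.52]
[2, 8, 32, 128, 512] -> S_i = 2*4^i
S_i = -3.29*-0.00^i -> [-3.29, 0.0, -0.0, 0.0, -0.0]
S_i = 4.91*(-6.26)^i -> [4.91, -30.74, 192.41, -1204.49, 7540.13]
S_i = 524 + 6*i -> [524, 530, 536, 542, 548]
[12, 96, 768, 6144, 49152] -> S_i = 12*8^i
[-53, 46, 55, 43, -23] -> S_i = Random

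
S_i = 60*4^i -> [60, 240, 960, 3840, 15360]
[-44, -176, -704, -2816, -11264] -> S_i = -44*4^i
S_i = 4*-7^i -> [4, -28, 196, -1372, 9604]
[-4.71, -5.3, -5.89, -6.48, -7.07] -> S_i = -4.71 + -0.59*i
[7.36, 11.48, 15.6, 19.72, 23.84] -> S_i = 7.36 + 4.12*i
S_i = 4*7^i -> [4, 28, 196, 1372, 9604]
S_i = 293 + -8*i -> [293, 285, 277, 269, 261]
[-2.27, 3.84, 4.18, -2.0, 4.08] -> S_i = Random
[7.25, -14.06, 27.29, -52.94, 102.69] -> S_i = 7.25*(-1.94)^i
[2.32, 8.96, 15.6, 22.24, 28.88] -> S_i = 2.32 + 6.64*i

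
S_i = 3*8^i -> [3, 24, 192, 1536, 12288]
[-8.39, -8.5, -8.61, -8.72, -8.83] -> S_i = -8.39 + -0.11*i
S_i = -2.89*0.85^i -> [-2.89, -2.46, -2.09, -1.77, -1.51]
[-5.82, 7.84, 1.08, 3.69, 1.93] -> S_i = Random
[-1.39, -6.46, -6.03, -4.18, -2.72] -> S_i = Random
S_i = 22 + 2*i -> [22, 24, 26, 28, 30]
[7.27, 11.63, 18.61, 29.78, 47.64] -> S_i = 7.27*1.60^i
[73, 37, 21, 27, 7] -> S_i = Random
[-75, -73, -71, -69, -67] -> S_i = -75 + 2*i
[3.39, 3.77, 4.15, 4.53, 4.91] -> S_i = 3.39 + 0.38*i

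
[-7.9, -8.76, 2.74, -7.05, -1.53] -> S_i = Random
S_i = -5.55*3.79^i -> [-5.55, -21.03, -79.72, -302.14, -1145.12]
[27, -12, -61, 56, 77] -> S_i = Random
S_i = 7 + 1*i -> [7, 8, 9, 10, 11]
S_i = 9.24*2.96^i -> [9.24, 27.35, 80.96, 239.63, 709.31]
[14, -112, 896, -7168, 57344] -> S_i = 14*-8^i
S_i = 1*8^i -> [1, 8, 64, 512, 4096]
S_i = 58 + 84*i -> [58, 142, 226, 310, 394]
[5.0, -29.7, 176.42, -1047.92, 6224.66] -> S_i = 5.00*(-5.94)^i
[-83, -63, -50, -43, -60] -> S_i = Random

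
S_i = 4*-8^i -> [4, -32, 256, -2048, 16384]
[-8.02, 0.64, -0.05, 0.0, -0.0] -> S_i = -8.02*(-0.08)^i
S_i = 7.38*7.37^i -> [7.38, 54.39, 400.86, 2954.33, 21773.4]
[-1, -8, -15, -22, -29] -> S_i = -1 + -7*i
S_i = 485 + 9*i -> [485, 494, 503, 512, 521]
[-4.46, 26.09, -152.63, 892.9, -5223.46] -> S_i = -4.46*(-5.85)^i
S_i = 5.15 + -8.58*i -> [5.15, -3.43, -12.01, -20.59, -29.17]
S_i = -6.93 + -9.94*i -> [-6.93, -16.87, -26.81, -36.75, -46.69]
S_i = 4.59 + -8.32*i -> [4.59, -3.73, -12.05, -20.37, -28.69]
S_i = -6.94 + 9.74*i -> [-6.94, 2.8, 12.54, 22.28, 32.02]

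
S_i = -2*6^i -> [-2, -12, -72, -432, -2592]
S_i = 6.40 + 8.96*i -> [6.4, 15.36, 24.32, 33.28, 42.24]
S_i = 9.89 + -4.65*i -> [9.89, 5.24, 0.59, -4.06, -8.71]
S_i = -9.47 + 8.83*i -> [-9.47, -0.64, 8.19, 17.02, 25.85]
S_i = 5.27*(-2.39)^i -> [5.27, -12.6, 30.1, -71.95, 171.95]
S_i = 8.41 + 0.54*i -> [8.41, 8.95, 9.49, 10.03, 10.57]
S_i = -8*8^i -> [-8, -64, -512, -4096, -32768]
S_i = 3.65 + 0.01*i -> [3.65, 3.66, 3.67, 3.68, 3.69]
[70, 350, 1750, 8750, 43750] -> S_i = 70*5^i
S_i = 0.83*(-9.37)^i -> [0.83, -7.78, 72.87, -682.81, 6397.89]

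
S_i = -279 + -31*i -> [-279, -310, -341, -372, -403]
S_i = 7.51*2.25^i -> [7.51, 16.9, 38.02, 85.54, 192.47]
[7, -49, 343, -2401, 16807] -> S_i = 7*-7^i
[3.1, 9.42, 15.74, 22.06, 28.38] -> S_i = 3.10 + 6.32*i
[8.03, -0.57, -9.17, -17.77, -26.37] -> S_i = 8.03 + -8.60*i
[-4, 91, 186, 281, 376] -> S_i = -4 + 95*i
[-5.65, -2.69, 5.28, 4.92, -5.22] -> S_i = Random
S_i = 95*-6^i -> [95, -570, 3420, -20520, 123120]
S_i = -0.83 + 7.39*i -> [-0.83, 6.56, 13.95, 21.34, 28.73]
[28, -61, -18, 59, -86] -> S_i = Random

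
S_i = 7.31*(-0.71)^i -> [7.31, -5.19, 3.68, -2.62, 1.86]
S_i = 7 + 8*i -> [7, 15, 23, 31, 39]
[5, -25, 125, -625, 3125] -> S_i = 5*-5^i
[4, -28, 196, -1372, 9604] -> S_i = 4*-7^i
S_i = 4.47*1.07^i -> [4.47, 4.78, 5.12, 5.48, 5.86]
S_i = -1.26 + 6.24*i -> [-1.26, 4.98, 11.22, 17.46, 23.7]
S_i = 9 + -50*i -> [9, -41, -91, -141, -191]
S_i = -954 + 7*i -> [-954, -947, -940, -933, -926]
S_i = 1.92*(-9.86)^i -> [1.92, -18.93, 186.66, -1840.48, 18147.17]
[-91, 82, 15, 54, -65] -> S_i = Random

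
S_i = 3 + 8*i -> [3, 11, 19, 27, 35]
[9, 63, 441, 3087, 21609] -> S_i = 9*7^i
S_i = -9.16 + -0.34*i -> [-9.16, -9.5, -9.84, -10.18, -10.52]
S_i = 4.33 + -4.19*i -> [4.33, 0.14, -4.05, -8.24, -12.43]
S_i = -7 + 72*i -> [-7, 65, 137, 209, 281]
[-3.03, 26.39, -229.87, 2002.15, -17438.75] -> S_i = -3.03*(-8.71)^i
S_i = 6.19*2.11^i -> [6.19, 13.06, 27.56, 58.15, 122.69]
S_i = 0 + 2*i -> [0, 2, 4, 6, 8]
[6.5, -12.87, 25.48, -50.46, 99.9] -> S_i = 6.50*(-1.98)^i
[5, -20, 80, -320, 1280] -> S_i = 5*-4^i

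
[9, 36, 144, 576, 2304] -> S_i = 9*4^i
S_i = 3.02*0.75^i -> [3.02, 2.26, 1.7, 1.27, 0.96]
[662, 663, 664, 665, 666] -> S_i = 662 + 1*i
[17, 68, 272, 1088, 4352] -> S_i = 17*4^i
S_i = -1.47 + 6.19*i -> [-1.47, 4.72, 10.91, 17.1, 23.29]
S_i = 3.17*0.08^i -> [3.17, 0.25, 0.02, 0.0, 0.0]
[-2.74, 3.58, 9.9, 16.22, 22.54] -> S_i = -2.74 + 6.32*i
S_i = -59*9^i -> [-59, -531, -4779, -43011, -387099]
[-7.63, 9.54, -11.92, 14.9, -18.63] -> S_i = -7.63*(-1.25)^i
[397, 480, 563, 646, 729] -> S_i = 397 + 83*i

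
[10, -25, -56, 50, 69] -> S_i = Random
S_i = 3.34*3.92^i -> [3.34, 13.09, 51.32, 201.19, 788.66]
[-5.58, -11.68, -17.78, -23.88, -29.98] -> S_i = -5.58 + -6.10*i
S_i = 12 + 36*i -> [12, 48, 84, 120, 156]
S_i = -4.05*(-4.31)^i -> [-4.05, 17.46, -75.23, 324.26, -1397.54]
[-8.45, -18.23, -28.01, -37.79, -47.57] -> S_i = -8.45 + -9.78*i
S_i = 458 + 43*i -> [458, 501, 544, 587, 630]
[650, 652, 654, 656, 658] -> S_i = 650 + 2*i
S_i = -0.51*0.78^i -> [-0.51, -0.4, -0.31, -0.24, -0.19]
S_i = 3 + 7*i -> [3, 10, 17, 24, 31]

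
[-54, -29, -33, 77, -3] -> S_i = Random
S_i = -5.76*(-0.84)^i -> [-5.76, 4.84, -4.06, 3.41, -2.87]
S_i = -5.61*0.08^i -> [-5.61, -0.45, -0.04, -0.0, -0.0]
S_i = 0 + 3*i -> [0, 3, 6, 9, 12]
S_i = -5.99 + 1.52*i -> [-5.99, -4.47, -2.95, -1.43, 0.09]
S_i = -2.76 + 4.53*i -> [-2.76, 1.77, 6.3, 10.83, 15.36]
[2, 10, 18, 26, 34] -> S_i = 2 + 8*i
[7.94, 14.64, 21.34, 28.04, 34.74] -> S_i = 7.94 + 6.70*i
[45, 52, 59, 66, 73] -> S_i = 45 + 7*i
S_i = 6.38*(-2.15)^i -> [6.38, -13.72, 29.49, -63.41, 136.32]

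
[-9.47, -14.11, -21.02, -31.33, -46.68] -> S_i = -9.47*1.49^i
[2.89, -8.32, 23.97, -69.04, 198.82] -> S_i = 2.89*(-2.88)^i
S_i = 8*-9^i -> [8, -72, 648, -5832, 52488]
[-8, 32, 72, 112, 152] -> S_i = -8 + 40*i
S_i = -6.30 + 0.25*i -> [-6.3, -6.05, -5.8, -5.55, -5.3]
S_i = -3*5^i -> [-3, -15, -75, -375, -1875]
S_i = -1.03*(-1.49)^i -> [-1.03, 1.53, -2.29, 3.41, -5.08]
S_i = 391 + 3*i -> [391, 394, 397, 400, 403]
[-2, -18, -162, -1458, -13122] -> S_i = -2*9^i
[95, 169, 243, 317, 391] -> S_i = 95 + 74*i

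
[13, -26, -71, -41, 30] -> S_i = Random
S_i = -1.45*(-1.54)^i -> [-1.45, 2.23, -3.44, 5.3, -8.16]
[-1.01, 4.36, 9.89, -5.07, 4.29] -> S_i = Random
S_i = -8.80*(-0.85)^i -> [-8.8, 7.48, -6.36, 5.4, -4.59]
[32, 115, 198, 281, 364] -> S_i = 32 + 83*i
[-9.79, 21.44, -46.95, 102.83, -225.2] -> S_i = -9.79*(-2.19)^i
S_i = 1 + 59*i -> [1, 60, 119, 178, 237]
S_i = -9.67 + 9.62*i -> [-9.67, -0.05, 9.57, 19.19, 28.81]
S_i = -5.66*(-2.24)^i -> [-5.66, 12.68, -28.4, 63.62, -142.5]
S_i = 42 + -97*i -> [42, -55, -152, -249, -346]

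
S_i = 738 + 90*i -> [738, 828, 918, 1008, 1098]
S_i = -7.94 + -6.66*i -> [-7.94, -14.6, -21.26, -27.92, -34.58]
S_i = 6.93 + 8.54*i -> [6.93, 15.47, 24.01, 32.55, 41.09]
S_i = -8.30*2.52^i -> [-8.3, -20.92, -52.71, -132.82, -334.72]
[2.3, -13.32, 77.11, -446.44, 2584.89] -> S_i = 2.30*(-5.79)^i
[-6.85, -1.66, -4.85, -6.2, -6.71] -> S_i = Random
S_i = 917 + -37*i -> [917, 880, 843, 806, 769]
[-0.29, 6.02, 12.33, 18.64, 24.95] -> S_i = -0.29 + 6.31*i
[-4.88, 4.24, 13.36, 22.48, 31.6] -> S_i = -4.88 + 9.12*i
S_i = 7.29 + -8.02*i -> [7.29, -0.73, -8.75, -16.77, -24.79]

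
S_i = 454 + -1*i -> [454, 453, 452, 451, 450]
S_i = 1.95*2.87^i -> [1.95, 5.6, 16.06, 46.1, 132.3]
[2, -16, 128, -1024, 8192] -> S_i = 2*-8^i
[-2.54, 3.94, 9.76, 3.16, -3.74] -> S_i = Random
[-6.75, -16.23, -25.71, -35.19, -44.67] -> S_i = -6.75 + -9.48*i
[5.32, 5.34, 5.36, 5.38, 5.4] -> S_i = 5.32 + 0.02*i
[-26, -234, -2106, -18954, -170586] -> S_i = -26*9^i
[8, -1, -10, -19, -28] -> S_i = 8 + -9*i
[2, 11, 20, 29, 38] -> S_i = 2 + 9*i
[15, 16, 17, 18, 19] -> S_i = 15 + 1*i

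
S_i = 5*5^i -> [5, 25, 125, 625, 3125]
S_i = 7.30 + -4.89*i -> [7.3, 2.41, -2.48, -7.37, -12.26]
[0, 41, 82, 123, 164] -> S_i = 0 + 41*i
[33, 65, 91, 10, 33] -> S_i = Random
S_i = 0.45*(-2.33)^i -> [0.45, -1.05, 2.44, -5.69, 13.26]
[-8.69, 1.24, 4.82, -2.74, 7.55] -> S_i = Random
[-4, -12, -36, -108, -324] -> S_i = -4*3^i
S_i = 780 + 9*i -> [780, 789, 798, 807, 816]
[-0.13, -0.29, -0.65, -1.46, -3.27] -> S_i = -0.13*2.24^i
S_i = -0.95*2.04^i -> [-0.95, -1.94, -3.95, -8.07, -16.45]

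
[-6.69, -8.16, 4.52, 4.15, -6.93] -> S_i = Random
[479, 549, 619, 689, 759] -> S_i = 479 + 70*i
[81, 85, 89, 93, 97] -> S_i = 81 + 4*i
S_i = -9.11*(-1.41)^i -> [-9.11, 12.85, -18.11, 25.54, -36.01]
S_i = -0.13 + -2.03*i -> [-0.13, -2.16, -4.19, -6.22, -8.25]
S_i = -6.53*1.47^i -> [-6.53, -9.6, -14.11, -20.74, -30.49]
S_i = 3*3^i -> [3, 9, 27, 81, 243]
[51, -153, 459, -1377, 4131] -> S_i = 51*-3^i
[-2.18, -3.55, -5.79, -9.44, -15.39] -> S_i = -2.18*1.63^i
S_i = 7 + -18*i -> [7, -11, -29, -47, -65]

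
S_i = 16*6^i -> [16, 96, 576, 3456, 20736]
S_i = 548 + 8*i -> [548, 556, 564, 572, 580]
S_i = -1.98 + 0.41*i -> [-1.98, -1.57, -1.16, -0.75, -0.34]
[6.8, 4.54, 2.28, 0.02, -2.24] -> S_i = 6.80 + -2.26*i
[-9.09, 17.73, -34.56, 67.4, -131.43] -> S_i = -9.09*(-1.95)^i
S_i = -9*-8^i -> [-9, 72, -576, 4608, -36864]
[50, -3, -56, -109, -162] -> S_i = 50 + -53*i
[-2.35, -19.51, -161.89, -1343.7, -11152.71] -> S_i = -2.35*8.30^i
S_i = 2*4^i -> [2, 8, 32, 128, 512]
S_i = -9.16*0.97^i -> [-9.16, -8.89, -8.62, -8.36, -8.11]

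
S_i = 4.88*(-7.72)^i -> [4.88, -37.67, 290.84, -2245.29, 17333.61]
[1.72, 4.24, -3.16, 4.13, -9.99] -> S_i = Random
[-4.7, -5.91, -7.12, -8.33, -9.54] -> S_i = -4.70 + -1.21*i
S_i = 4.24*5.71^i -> [4.24, 24.21, 138.24, 789.36, 4507.24]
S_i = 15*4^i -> [15, 60, 240, 960, 3840]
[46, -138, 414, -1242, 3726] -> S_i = 46*-3^i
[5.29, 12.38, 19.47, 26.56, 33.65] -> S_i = 5.29 + 7.09*i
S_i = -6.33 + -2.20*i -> [-6.33, -8.53, -10.73, -12.93, -15.13]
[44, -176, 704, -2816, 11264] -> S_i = 44*-4^i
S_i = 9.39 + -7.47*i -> [9.39, 1.92, -5.55, -13.02, -20.49]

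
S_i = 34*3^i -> [34, 102, 306, 918, 2754]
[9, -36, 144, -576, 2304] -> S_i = 9*-4^i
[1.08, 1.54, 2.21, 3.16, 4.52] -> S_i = 1.08*1.43^i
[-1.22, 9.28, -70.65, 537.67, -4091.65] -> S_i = -1.22*(-7.61)^i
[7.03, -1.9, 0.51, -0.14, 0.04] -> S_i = 7.03*(-0.27)^i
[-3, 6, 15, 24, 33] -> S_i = -3 + 9*i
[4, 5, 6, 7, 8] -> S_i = 4 + 1*i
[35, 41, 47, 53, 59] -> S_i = 35 + 6*i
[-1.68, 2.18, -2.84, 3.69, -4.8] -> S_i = -1.68*(-1.30)^i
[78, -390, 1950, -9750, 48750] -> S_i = 78*-5^i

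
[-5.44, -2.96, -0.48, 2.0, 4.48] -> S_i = -5.44 + 2.48*i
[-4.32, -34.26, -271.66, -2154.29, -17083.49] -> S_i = -4.32*7.93^i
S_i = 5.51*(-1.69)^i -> [5.51, -9.31, 15.74, -26.6, 44.95]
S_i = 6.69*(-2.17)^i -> [6.69, -14.52, 31.5, -68.36, 148.34]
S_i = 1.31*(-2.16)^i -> [1.31, -2.83, 6.11, -13.2, 28.52]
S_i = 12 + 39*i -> [12, 51, 90, 129, 168]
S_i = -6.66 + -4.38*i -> [-6.66, -11.04, -15.42, -19.8, -24.18]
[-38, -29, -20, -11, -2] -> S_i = -38 + 9*i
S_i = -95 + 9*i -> [-95, -86, -77, -68, -59]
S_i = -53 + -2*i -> [-53, -55, -57, -59, -61]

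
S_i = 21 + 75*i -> [21, 96, 171, 246, 321]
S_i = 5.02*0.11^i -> [5.02, 0.55, 0.06, 0.01, 0.0]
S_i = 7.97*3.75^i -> [7.97, 29.89, 112.08, 420.29, 1576.1]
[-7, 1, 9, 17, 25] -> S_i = -7 + 8*i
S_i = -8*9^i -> [-8, -72, -648, -5832, -52488]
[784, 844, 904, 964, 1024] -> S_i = 784 + 60*i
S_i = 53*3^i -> [53, 159, 477, 1431, 4293]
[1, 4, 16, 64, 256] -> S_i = 1*4^i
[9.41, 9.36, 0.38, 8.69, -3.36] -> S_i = Random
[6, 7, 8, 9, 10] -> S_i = 6 + 1*i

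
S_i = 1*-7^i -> [1, -7, 49, -343, 2401]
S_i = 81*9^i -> [81, 729, 6561, 59049, 531441]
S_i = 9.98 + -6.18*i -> [9.98, 3.8, -2.38, -8.56, -14.74]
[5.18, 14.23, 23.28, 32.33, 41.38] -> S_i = 5.18 + 9.05*i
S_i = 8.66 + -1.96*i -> [8.66, 6.7, 4.74, 2.78, 0.82]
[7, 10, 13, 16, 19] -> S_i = 7 + 3*i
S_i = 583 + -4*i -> [583, 579, 575, 571, 567]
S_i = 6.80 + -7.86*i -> [6.8, -1.06, -8.92, -16.78, -24.64]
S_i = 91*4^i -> [91, 364, 1456, 5824, 23296]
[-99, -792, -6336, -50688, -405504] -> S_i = -99*8^i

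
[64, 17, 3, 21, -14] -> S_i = Random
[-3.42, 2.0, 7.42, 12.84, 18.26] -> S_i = -3.42 + 5.42*i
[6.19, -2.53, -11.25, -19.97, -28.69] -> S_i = 6.19 + -8.72*i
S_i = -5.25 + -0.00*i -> [-5.25, -5.25, -5.25, -5.25, -5.25]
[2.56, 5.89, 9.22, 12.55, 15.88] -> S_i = 2.56 + 3.33*i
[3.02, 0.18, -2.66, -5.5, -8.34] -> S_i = 3.02 + -2.84*i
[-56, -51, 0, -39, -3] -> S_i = Random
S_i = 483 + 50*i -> [483, 533, 583, 633, 683]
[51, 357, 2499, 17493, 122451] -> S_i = 51*7^i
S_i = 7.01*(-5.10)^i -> [7.01, -35.75, 182.33, -929.88, 4742.41]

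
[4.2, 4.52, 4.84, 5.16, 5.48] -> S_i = 4.20 + 0.32*i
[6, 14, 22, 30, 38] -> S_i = 6 + 8*i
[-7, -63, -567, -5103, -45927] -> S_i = -7*9^i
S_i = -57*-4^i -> [-57, 228, -912, 3648, -14592]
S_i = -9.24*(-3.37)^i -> [-9.24, 31.14, -104.94, 353.64, -1191.77]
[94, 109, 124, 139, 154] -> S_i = 94 + 15*i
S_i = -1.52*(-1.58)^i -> [-1.52, 2.4, -3.79, 6.0, -9.47]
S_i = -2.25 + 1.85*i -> [-2.25, -0.4, 1.45, 3.3, 5.15]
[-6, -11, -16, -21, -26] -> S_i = -6 + -5*i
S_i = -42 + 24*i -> [-42, -18, 6, 30, 54]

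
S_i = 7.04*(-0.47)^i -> [7.04, -3.31, 1.56, -0.73, 0.34]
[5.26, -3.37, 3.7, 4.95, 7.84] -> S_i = Random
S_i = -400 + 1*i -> [-400, -399, -398, -397, -396]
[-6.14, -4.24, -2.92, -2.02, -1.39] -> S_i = -6.14*0.69^i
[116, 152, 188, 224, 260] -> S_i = 116 + 36*i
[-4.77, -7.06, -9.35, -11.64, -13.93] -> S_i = -4.77 + -2.29*i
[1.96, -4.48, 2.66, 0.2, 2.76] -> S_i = Random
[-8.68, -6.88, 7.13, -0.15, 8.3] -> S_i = Random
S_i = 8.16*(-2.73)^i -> [8.16, -22.28, 60.82, -166.03, 453.25]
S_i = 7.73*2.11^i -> [7.73, 16.31, 34.41, 72.62, 153.22]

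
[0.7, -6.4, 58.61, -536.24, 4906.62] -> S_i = 0.70*(-9.15)^i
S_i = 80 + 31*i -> [80, 111, 142, 173, 204]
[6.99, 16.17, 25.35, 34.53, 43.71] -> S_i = 6.99 + 9.18*i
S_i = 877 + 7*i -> [877, 884, 891, 898, 905]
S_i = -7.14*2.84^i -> [-7.14, -20.28, -57.59, -163.55, -464.48]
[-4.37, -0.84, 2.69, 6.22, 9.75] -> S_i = -4.37 + 3.53*i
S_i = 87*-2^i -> [87, -174, 348, -696, 1392]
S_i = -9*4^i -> [-9, -36, -144, -576, -2304]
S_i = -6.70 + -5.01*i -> [-6.7, -11.71, -16.72, -21.73, -26.74]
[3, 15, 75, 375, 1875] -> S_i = 3*5^i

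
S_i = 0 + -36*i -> [0, -36, -72, -108, -144]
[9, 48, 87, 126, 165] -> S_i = 9 + 39*i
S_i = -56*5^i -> [-56, -280, -1400, -7000, -35000]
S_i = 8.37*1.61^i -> [8.37, 13.48, 21.7, 34.93, 56.24]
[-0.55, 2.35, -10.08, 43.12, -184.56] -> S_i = -0.55*(-4.28)^i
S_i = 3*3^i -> [3, 9, 27, 81, 243]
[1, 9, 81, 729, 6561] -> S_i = 1*9^i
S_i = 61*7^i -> [61, 427, 2989, 20923, 146461]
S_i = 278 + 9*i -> [278, 287, 296, 305, 314]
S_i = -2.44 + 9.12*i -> [-2.44, 6.68, 15.8, 24.92, 34.04]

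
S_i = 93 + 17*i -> [93, 110, 127, 144, 161]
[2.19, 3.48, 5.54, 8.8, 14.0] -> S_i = 2.19*1.59^i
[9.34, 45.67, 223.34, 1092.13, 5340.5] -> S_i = 9.34*4.89^i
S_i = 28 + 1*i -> [28, 29, 30, 31, 32]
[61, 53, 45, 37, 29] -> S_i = 61 + -8*i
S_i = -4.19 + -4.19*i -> [-4.19, -8.38, -12.57, -16.76, -20.95]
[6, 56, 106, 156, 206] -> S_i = 6 + 50*i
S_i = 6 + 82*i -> [6, 88, 170, 252, 334]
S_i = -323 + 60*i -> [-323, -263, -203, -143, -83]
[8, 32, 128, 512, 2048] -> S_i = 8*4^i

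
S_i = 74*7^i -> [74, 518, 3626, 25382, 177674]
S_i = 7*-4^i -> [7, -28, 112, -448, 1792]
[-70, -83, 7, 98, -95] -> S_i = Random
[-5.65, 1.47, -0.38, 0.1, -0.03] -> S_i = -5.65*(-0.26)^i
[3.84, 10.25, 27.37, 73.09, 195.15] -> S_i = 3.84*2.67^i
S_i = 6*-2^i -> [6, -12, 24, -48, 96]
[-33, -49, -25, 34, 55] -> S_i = Random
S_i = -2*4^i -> [-2, -8, -32, -128, -512]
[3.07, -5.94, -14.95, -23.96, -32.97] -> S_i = 3.07 + -9.01*i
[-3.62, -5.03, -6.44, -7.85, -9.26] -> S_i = -3.62 + -1.41*i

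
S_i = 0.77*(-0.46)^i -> [0.77, -0.35, 0.16, -0.07, 0.03]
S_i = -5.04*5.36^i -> [-5.04, -27.01, -144.8, -776.11, -4159.97]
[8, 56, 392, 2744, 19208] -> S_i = 8*7^i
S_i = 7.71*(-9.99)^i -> [7.71, -77.02, 769.46, -7686.89, 76792.06]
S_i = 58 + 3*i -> [58, 61, 64, 67, 70]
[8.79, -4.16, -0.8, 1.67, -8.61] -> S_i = Random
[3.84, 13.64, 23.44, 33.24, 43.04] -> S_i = 3.84 + 9.80*i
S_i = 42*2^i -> [42, 84, 168, 336, 672]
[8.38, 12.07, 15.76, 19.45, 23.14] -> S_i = 8.38 + 3.69*i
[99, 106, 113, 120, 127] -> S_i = 99 + 7*i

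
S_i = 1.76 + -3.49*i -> [1.76, -1.73, -5.22, -8.71, -12.2]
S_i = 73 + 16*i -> [73, 89, 105, 121, 137]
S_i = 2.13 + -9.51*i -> [2.13, -7.38, -16.89, -26.4, -35.91]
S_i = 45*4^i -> [45, 180, 720, 2880, 11520]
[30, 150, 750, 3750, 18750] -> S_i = 30*5^i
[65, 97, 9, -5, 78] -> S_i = Random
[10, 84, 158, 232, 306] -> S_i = 10 + 74*i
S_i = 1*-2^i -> [1, -2, 4, -8, 16]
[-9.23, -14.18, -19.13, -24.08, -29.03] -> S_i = -9.23 + -4.95*i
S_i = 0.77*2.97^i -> [0.77, 2.29, 6.79, 20.17, 59.91]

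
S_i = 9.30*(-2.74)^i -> [9.3, -25.48, 69.82, -191.31, 524.19]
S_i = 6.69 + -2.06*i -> [6.69, 4.63, 2.57, 0.51, -1.55]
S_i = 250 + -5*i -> [250, 245, 240, 235, 230]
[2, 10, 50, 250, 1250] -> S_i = 2*5^i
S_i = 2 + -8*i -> [2, -6, -14, -22, -30]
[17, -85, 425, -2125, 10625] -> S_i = 17*-5^i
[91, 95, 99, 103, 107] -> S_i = 91 + 4*i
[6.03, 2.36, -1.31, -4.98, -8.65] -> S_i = 6.03 + -3.67*i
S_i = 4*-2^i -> [4, -8, 16, -32, 64]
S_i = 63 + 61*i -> [63, 124, 185, 246, 307]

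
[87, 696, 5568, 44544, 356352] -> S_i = 87*8^i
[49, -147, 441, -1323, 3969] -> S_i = 49*-3^i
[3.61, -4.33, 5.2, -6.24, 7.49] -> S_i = 3.61*(-1.20)^i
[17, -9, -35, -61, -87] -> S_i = 17 + -26*i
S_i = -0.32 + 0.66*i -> [-0.32, 0.34, 1.0, 1.66, 2.32]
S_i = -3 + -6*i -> [-3, -9, -15, -21, -27]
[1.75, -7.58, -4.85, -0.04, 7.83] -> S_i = Random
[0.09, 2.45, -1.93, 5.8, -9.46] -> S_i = Random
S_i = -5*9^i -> [-5, -45, -405, -3645, -32805]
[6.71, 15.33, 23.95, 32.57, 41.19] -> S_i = 6.71 + 8.62*i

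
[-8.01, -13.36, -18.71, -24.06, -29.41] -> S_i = -8.01 + -5.35*i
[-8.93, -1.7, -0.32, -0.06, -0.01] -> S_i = -8.93*0.19^i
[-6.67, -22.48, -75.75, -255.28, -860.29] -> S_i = -6.67*3.37^i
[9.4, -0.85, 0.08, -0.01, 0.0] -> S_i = 9.40*(-0.09)^i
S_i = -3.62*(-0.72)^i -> [-3.62, 2.61, -1.88, 1.35, -0.97]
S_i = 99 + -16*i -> [99, 83, 67, 51, 35]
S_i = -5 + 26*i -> [-5, 21, 47, 73, 99]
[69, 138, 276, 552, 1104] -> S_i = 69*2^i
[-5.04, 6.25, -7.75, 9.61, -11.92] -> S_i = -5.04*(-1.24)^i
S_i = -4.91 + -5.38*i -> [-4.91, -10.29, -15.67, -21.05, -26.43]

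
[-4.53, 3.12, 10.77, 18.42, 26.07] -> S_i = -4.53 + 7.65*i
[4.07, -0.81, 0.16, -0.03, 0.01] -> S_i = 4.07*(-0.20)^i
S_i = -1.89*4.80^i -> [-1.89, -9.07, -43.55, -209.02, -1003.29]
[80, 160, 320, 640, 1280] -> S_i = 80*2^i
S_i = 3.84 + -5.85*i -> [3.84, -2.01, -7.86, -13.71, -19.56]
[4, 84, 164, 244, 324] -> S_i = 4 + 80*i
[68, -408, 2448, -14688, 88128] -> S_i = 68*-6^i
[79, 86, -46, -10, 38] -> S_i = Random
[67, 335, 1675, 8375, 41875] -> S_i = 67*5^i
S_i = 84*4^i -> [84, 336, 1344, 5376, 21504]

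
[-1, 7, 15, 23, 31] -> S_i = -1 + 8*i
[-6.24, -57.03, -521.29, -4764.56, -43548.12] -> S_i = -6.24*9.14^i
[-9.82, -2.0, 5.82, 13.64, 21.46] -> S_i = -9.82 + 7.82*i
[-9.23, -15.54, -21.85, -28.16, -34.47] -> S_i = -9.23 + -6.31*i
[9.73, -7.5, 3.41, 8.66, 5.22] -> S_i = Random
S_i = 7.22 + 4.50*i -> [7.22, 11.72, 16.22, 20.72, 25.22]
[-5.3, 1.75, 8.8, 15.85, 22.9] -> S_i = -5.30 + 7.05*i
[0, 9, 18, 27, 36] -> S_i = 0 + 9*i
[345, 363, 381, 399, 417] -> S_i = 345 + 18*i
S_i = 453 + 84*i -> [453, 537, 621, 705, 789]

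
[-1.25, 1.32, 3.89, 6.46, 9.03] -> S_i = -1.25 + 2.57*i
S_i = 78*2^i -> [78, 156, 312, 624, 1248]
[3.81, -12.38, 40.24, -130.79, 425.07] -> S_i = 3.81*(-3.25)^i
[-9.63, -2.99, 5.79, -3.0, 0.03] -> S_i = Random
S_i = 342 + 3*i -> [342, 345, 348, 351, 354]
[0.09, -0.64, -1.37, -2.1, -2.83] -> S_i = 0.09 + -0.73*i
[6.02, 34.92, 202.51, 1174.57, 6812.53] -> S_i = 6.02*5.80^i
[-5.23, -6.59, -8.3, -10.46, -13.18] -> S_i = -5.23*1.26^i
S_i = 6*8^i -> [6, 48, 384, 3072, 24576]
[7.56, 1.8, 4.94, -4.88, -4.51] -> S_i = Random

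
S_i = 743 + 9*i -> [743, 752, 761, 770, 779]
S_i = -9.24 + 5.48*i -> [-9.24, -3.76, 1.72, 7.2, 12.68]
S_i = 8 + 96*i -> [8, 104, 200, 296, 392]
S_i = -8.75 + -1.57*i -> [-8.75, -10.32, -11.89, -13.46, -15.03]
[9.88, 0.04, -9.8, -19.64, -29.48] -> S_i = 9.88 + -9.84*i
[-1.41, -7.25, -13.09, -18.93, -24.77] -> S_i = -1.41 + -5.84*i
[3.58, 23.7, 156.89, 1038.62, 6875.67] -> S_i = 3.58*6.62^i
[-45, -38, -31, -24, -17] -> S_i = -45 + 7*i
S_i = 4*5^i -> [4, 20, 100, 500, 2500]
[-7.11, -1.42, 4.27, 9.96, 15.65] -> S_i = -7.11 + 5.69*i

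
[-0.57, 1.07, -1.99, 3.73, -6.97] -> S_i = -0.57*(-1.87)^i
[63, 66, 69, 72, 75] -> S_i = 63 + 3*i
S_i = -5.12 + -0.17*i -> [-5.12, -5.29, -5.46, -5.63, -5.8]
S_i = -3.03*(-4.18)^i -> [-3.03, 12.67, -52.94, 221.29, -925.01]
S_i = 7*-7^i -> [7, -49, 343, -2401, 16807]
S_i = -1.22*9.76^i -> [-1.22, -11.91, -116.21, -1134.25, -11070.29]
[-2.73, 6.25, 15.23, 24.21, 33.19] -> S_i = -2.73 + 8.98*i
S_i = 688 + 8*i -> [688, 696, 704, 712, 720]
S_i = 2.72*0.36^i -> [2.72, 0.98, 0.35, 0.13, 0.05]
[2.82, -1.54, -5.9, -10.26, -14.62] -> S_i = 2.82 + -4.36*i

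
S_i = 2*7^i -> [2, 14, 98, 686, 4802]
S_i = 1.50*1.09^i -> [1.5, 1.64, 1.78, 1.94, 2.12]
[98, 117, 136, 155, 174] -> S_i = 98 + 19*i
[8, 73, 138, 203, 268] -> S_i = 8 + 65*i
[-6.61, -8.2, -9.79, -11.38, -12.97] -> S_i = -6.61 + -1.59*i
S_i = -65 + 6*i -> [-65, -59, -53, -47, -41]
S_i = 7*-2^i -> [7, -14, 28, -56, 112]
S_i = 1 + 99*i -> [1, 100, 199, 298, 397]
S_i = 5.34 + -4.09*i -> [5.34, 1.25, -2.84, -6.93, -11.02]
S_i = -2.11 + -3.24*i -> [-2.11, -5.35, -8.59, -11.83, -15.07]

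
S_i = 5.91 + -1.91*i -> [5.91, 4.0, 2.09, 0.18, -1.73]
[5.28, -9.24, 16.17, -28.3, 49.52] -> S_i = 5.28*(-1.75)^i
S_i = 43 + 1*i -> [43, 44, 45, 46, 47]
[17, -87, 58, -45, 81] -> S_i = Random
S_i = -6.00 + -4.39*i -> [-6.0, -10.39, -14.78, -19.17, -23.56]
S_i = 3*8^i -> [3, 24, 192, 1536, 12288]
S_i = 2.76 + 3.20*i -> [2.76, 5.96, 9.16, 12.36, 15.56]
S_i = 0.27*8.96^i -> [0.27, 2.42, 21.68, 194.22, 1740.19]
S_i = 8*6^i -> [8, 48, 288, 1728, 10368]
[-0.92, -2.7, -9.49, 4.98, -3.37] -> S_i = Random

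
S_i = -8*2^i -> [-8, -16, -32, -64, -128]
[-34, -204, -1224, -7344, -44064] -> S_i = -34*6^i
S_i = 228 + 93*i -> [228, 321, 414, 507, 600]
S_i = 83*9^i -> [83, 747, 6723, 60507, 544563]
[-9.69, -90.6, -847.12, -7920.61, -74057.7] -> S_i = -9.69*9.35^i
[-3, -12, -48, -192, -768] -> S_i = -3*4^i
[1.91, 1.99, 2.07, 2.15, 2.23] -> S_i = 1.91*1.04^i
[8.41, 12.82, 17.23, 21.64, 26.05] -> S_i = 8.41 + 4.41*i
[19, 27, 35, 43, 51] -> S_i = 19 + 8*i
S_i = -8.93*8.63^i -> [-8.93, -77.07, -665.08, -5739.63, -49533.0]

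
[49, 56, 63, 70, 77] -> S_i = 49 + 7*i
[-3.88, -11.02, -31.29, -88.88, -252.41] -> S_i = -3.88*2.84^i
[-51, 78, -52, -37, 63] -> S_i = Random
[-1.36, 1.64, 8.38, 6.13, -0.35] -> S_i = Random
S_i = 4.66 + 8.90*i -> [4.66, 13.56, 22.46, 31.36, 40.26]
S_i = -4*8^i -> [-4, -32, -256, -2048, -16384]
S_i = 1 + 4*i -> [1, 5, 9, 13, 17]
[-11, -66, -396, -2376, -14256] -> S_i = -11*6^i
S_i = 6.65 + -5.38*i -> [6.65, 1.27, -4.11, -9.49, -14.87]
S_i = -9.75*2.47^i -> [-9.75, -24.08, -59.48, -146.92, -362.9]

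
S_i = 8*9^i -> [8, 72, 648, 5832, 52488]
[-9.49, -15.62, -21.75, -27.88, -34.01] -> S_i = -9.49 + -6.13*i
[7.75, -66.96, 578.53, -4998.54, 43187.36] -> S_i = 7.75*(-8.64)^i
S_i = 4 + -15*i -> [4, -11, -26, -41, -56]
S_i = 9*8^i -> [9, 72, 576, 4608, 36864]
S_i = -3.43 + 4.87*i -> [-3.43, 1.44, 6.31, 11.18, 16.05]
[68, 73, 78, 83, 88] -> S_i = 68 + 5*i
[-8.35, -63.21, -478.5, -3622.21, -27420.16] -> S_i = -8.35*7.57^i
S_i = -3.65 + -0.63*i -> [-3.65, -4.28, -4.91, -5.54, -6.17]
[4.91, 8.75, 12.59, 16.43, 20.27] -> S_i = 4.91 + 3.84*i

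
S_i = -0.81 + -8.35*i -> [-0.81, -9.16, -17.51, -25.86, -34.21]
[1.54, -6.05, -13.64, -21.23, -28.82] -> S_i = 1.54 + -7.59*i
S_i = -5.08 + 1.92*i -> [-5.08, -3.16, -1.24, 0.68, 2.6]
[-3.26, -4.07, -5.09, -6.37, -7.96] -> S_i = -3.26*1.25^i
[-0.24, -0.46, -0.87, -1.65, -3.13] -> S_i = -0.24*1.90^i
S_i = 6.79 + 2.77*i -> [6.79, 9.56, 12.33, 15.1, 17.87]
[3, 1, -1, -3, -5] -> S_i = 3 + -2*i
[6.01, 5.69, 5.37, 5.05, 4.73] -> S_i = 6.01 + -0.32*i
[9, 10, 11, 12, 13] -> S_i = 9 + 1*i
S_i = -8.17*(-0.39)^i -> [-8.17, 3.19, -1.24, 0.48, -0.19]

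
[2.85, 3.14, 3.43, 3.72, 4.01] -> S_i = 2.85 + 0.29*i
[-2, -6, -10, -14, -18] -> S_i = -2 + -4*i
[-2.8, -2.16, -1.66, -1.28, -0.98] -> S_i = -2.80*0.77^i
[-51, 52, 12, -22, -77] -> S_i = Random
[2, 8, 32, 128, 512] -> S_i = 2*4^i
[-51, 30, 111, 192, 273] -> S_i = -51 + 81*i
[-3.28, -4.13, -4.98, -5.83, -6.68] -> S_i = -3.28 + -0.85*i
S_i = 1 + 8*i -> [1, 9, 17, 25, 33]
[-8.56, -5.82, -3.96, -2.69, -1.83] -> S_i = -8.56*0.68^i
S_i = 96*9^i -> [96, 864, 7776, 69984, 629856]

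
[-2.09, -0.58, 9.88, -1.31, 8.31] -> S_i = Random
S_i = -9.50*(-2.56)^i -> [-9.5, 24.32, -62.26, 159.38, -408.02]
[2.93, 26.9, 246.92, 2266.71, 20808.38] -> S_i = 2.93*9.18^i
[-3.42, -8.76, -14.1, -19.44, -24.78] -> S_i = -3.42 + -5.34*i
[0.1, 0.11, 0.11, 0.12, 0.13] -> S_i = 0.10*1.06^i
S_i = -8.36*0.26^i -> [-8.36, -2.17, -0.57, -0.15, -0.04]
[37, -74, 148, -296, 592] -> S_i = 37*-2^i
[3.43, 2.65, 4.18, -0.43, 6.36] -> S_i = Random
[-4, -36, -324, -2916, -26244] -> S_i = -4*9^i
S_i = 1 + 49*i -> [1, 50, 99, 148, 197]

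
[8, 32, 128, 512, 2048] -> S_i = 8*4^i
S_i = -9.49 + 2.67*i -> [-9.49, -6.82, -4.15, -1.48, 1.19]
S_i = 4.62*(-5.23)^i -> [4.62, -24.16, 126.37, -660.92, 3456.6]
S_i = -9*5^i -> [-9, -45, -225, -1125, -5625]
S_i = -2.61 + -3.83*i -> [-2.61, -6.44, -10.27, -14.1, -17.93]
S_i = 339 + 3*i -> [339, 342, 345, 348, 351]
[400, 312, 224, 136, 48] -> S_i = 400 + -88*i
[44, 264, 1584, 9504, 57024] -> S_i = 44*6^i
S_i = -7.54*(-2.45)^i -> [-7.54, 18.47, -45.26, 110.88, -271.67]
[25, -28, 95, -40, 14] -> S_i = Random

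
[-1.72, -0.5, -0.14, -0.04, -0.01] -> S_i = -1.72*0.29^i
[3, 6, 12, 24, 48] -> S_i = 3*2^i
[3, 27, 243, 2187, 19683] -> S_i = 3*9^i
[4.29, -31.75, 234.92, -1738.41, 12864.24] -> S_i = 4.29*(-7.40)^i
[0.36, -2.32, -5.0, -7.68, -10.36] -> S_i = 0.36 + -2.68*i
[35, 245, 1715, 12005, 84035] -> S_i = 35*7^i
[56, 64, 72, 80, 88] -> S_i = 56 + 8*i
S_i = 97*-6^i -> [97, -582, 3492, -20952, 125712]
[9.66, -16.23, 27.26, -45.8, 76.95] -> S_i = 9.66*(-1.68)^i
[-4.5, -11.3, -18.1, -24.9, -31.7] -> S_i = -4.50 + -6.80*i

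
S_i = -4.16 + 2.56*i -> [-4.16, -1.6, 0.96, 3.52, 6.08]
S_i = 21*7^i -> [21, 147, 1029, 7203, 50421]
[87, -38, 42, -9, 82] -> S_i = Random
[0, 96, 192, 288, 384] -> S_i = 0 + 96*i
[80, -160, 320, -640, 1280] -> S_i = 80*-2^i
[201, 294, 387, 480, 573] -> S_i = 201 + 93*i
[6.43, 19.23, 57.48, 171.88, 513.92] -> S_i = 6.43*2.99^i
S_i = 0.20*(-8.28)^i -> [0.2, -1.66, 13.71, -113.53, 940.05]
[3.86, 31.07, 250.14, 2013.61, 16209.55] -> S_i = 3.86*8.05^i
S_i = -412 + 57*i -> [-412, -355, -298, -241, -184]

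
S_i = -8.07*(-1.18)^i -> [-8.07, 9.52, -11.24, 13.26, -15.65]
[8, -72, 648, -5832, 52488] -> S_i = 8*-9^i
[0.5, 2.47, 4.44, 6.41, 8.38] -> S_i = 0.50 + 1.97*i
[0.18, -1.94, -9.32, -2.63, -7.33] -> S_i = Random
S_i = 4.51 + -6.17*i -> [4.51, -1.66, -7.83, -14.0, -20.17]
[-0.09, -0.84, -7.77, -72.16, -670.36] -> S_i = -0.09*9.29^i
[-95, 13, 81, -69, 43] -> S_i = Random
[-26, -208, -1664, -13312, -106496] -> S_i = -26*8^i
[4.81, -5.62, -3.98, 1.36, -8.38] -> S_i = Random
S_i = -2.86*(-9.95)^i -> [-2.86, 28.46, -283.15, 2817.31, -28032.28]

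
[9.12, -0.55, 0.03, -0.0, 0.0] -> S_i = 9.12*(-0.06)^i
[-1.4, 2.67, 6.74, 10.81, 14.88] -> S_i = -1.40 + 4.07*i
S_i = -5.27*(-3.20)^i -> [-5.27, 16.86, -53.96, 172.69, -552.6]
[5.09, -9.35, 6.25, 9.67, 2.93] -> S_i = Random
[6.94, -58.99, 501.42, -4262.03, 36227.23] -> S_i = 6.94*(-8.50)^i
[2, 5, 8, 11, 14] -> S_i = 2 + 3*i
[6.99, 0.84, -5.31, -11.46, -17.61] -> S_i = 6.99 + -6.15*i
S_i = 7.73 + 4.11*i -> [7.73, 11.84, 15.95, 20.06, 24.17]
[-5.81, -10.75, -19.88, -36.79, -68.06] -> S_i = -5.81*1.85^i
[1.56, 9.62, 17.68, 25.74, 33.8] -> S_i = 1.56 + 8.06*i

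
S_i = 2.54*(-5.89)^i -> [2.54, -14.96, 88.12, -519.01, 3057.0]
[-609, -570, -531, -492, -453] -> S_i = -609 + 39*i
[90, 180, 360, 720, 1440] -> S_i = 90*2^i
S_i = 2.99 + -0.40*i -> [2.99, 2.59, 2.19, 1.79, 1.39]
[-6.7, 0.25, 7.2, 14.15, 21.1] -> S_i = -6.70 + 6.95*i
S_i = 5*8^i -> [5, 40, 320, 2560, 20480]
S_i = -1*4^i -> [-1, -4, -16, -64, -256]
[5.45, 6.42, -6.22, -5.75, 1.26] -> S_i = Random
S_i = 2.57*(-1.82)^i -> [2.57, -4.68, 8.51, -15.49, 28.2]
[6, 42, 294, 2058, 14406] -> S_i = 6*7^i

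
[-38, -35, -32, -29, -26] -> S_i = -38 + 3*i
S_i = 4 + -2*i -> [4, 2, 0, -2, -4]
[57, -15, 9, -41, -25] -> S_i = Random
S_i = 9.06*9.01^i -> [9.06, 81.63, 735.49, 6626.78, 59707.29]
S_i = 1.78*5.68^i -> [1.78, 10.11, 57.43, 326.19, 1852.74]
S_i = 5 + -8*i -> [5, -3, -11, -19, -27]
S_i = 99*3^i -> [99, 297, 891, 2673, 8019]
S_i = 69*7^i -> [69, 483, 3381, 23667, 165669]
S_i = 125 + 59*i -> [125, 184, 243, 302, 361]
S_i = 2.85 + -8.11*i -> [2.85, -5.26, -13.37, -21.48, -29.59]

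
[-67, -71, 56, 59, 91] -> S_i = Random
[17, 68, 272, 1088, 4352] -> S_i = 17*4^i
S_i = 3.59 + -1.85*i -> [3.59, 1.74, -0.11, -1.96, -3.81]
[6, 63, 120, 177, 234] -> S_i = 6 + 57*i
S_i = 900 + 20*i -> [900, 920, 940, 960, 980]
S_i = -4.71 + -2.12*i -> [-4.71, -6.83, -8.95, -11.07, -13.19]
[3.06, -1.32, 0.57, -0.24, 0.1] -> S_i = 3.06*(-0.43)^i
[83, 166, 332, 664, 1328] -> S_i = 83*2^i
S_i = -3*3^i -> [-3, -9, -27, -81, -243]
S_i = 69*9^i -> [69, 621, 5589, 50301, 452709]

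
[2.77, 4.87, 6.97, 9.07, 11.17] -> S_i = 2.77 + 2.10*i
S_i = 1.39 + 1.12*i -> [1.39, 2.51, 3.63, 4.75, 5.87]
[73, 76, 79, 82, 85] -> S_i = 73 + 3*i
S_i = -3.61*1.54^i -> [-3.61, -5.56, -8.56, -13.18, -20.3]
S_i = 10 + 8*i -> [10, 18, 26, 34, 42]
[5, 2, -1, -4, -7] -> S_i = 5 + -3*i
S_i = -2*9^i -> [-2, -18, -162, -1458, -13122]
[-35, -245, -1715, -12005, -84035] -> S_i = -35*7^i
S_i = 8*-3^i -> [8, -24, 72, -216, 648]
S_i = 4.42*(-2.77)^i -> [4.42, -12.24, 33.91, -93.94, 260.22]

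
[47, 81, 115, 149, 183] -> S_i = 47 + 34*i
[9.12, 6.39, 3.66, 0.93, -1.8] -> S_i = 9.12 + -2.73*i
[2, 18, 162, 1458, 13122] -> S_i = 2*9^i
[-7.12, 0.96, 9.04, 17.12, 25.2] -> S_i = -7.12 + 8.08*i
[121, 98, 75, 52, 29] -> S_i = 121 + -23*i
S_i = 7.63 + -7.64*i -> [7.63, -0.01, -7.65, -15.29, -22.93]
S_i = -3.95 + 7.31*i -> [-3.95, 3.36, 10.67, 17.98, 25.29]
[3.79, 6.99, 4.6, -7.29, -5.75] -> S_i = Random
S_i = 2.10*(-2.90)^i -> [2.1, -6.09, 17.66, -51.22, 148.53]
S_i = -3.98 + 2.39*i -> [-3.98, -1.59, 0.8, 3.19, 5.58]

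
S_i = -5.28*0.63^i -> [-5.28, -3.33, -2.1, -1.32, -0.83]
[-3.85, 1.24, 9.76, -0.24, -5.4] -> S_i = Random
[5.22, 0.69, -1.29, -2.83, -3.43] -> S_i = Random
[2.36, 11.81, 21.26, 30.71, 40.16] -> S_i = 2.36 + 9.45*i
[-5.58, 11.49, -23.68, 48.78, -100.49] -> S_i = -5.58*(-2.06)^i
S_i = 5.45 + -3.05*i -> [5.45, 2.4, -0.65, -3.7, -6.75]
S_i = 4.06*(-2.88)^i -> [4.06, -11.69, 33.68, -96.98, 279.32]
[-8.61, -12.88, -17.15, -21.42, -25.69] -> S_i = -8.61 + -4.27*i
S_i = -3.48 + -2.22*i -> [-3.48, -5.7, -7.92, -10.14, -12.36]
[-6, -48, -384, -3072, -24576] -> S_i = -6*8^i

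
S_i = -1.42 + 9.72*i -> [-1.42, 8.3, 18.02, 27.74, 37.46]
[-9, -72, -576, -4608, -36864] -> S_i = -9*8^i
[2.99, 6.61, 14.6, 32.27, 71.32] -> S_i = 2.99*2.21^i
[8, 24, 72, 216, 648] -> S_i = 8*3^i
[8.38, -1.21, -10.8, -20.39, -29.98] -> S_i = 8.38 + -9.59*i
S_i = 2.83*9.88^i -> [2.83, 27.96, 276.25, 2729.34, 26965.86]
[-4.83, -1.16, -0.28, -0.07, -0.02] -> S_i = -4.83*0.24^i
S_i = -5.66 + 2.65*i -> [-5.66, -3.01, -0.36, 2.29, 4.94]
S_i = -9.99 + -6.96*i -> [-9.99, -16.95, -23.91, -30.87, -37.83]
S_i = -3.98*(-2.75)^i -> [-3.98, 10.94, -30.1, 82.77, -227.62]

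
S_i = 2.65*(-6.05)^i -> [2.65, -16.03, 97.0, -586.83, 3550.32]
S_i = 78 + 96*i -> [78, 174, 270, 366, 462]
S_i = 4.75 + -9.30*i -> [4.75, -4.55, -13.85, -23.15, -32.45]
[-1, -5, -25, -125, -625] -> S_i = -1*5^i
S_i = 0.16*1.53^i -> [0.16, 0.24, 0.37, 0.57, 0.88]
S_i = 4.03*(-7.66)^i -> [4.03, -30.87, 236.46, -1811.3, 13874.59]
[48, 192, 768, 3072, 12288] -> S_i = 48*4^i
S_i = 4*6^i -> [4, 24, 144, 864, 5184]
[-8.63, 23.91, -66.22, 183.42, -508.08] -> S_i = -8.63*(-2.77)^i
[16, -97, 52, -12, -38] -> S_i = Random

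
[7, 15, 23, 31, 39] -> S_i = 7 + 8*i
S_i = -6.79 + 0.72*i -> [-6.79, -6.07, -5.35, -4.63, -3.91]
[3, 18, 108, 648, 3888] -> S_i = 3*6^i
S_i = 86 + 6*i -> [86, 92, 98, 104, 110]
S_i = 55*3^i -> [55, 165, 495, 1485, 4455]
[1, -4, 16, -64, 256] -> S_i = 1*-4^i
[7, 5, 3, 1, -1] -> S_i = 7 + -2*i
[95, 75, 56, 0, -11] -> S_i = Random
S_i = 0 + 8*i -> [0, 8, 16, 24, 32]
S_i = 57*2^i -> [57, 114, 228, 456, 912]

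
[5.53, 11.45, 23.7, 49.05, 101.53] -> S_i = 5.53*2.07^i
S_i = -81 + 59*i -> [-81, -22, 37, 96, 155]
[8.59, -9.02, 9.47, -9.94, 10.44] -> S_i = 8.59*(-1.05)^i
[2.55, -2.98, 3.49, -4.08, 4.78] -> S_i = 2.55*(-1.17)^i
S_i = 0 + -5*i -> [0, -5, -10, -15, -20]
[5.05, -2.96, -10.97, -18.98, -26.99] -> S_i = 5.05 + -8.01*i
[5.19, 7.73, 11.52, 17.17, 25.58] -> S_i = 5.19*1.49^i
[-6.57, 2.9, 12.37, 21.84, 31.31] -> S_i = -6.57 + 9.47*i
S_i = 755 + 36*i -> [755, 791, 827, 863, 899]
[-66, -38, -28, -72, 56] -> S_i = Random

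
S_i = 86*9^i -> [86, 774, 6966, 62694, 564246]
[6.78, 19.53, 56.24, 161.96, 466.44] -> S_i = 6.78*2.88^i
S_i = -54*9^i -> [-54, -486, -4374, -39366, -354294]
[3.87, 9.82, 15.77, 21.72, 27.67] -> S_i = 3.87 + 5.95*i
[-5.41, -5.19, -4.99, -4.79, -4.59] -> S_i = -5.41*0.96^i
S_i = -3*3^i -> [-3, -9, -27, -81, -243]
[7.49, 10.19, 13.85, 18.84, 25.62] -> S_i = 7.49*1.36^i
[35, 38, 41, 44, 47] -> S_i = 35 + 3*i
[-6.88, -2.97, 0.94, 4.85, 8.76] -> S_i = -6.88 + 3.91*i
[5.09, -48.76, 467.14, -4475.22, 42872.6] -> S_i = 5.09*(-9.58)^i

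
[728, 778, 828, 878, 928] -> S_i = 728 + 50*i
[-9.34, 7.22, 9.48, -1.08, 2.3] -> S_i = Random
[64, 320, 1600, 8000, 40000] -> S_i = 64*5^i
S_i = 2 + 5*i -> [2, 7, 12, 17, 22]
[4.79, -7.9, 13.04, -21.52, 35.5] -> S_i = 4.79*(-1.65)^i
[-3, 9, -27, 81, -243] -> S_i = -3*-3^i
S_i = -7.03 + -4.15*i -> [-7.03, -11.18, -15.33, -19.48, -23.63]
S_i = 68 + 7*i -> [68, 75, 82, 89, 96]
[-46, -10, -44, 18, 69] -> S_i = Random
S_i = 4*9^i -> [4, 36, 324, 2916, 26244]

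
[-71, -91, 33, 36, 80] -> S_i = Random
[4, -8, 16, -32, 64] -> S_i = 4*-2^i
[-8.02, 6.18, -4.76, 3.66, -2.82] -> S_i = -8.02*(-0.77)^i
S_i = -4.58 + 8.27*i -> [-4.58, 3.69, 11.96, 20.23, 28.5]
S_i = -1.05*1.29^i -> [-1.05, -1.35, -1.75, -2.25, -2.91]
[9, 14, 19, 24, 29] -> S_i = 9 + 5*i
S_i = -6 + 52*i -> [-6, 46, 98, 150, 202]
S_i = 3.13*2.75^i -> [3.13, 8.61, 23.67, 65.09, 179.01]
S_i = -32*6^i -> [-32, -192, -1152, -6912, -41472]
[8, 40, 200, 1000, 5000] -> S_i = 8*5^i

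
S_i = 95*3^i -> [95, 285, 855, 2565, 7695]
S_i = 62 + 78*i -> [62, 140, 218, 296, 374]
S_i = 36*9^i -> [36, 324, 2916, 26244, 236196]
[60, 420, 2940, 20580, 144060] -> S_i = 60*7^i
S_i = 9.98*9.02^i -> [9.98, 90.02, 811.98, 7324.03, 66062.76]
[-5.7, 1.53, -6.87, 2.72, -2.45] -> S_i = Random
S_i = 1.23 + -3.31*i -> [1.23, -2.08, -5.39, -8.7, -12.01]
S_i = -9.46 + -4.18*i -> [-9.46, -13.64, -17.82, -22.0, -26.18]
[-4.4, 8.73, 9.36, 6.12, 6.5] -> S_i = Random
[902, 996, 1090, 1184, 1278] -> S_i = 902 + 94*i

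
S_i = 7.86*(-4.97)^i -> [7.86, -39.06, 194.15, -964.92, 4795.66]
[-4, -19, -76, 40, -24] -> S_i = Random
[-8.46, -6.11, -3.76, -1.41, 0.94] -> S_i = -8.46 + 2.35*i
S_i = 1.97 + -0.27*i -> [1.97, 1.7, 1.43, 1.16, 0.89]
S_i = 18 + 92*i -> [18, 110, 202, 294, 386]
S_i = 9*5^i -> [9, 45, 225, 1125, 5625]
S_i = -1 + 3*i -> [-1, 2, 5, 8, 11]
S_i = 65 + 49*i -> [65, 114, 163, 212, 261]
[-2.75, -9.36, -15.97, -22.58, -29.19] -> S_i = -2.75 + -6.61*i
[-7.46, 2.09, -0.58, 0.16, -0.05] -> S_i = -7.46*(-0.28)^i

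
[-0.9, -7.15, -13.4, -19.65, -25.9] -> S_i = -0.90 + -6.25*i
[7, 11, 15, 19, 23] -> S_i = 7 + 4*i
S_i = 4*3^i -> [4, 12, 36, 108, 324]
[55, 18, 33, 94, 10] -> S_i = Random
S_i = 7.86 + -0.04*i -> [7.86, 7.82, 7.78, 7.74, 7.7]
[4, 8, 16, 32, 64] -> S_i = 4*2^i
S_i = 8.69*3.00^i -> [8.69, 26.07, 78.21, 234.63, 703.89]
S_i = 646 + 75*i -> [646, 721, 796, 871, 946]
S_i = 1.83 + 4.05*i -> [1.83, 5.88, 9.93, 13.98, 18.03]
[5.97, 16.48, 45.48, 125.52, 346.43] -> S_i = 5.97*2.76^i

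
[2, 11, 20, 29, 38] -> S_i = 2 + 9*i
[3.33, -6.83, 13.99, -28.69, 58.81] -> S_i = 3.33*(-2.05)^i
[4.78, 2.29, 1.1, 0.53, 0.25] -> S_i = 4.78*0.48^i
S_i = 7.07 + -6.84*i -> [7.07, 0.23, -6.61, -13.45, -20.29]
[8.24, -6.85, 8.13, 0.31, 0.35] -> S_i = Random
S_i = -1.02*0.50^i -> [-1.02, -0.51, -0.26, -0.13, -0.06]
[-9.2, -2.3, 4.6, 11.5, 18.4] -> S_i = -9.20 + 6.90*i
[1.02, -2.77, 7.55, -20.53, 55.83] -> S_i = 1.02*(-2.72)^i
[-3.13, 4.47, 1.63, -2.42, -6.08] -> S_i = Random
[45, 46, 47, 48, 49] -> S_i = 45 + 1*i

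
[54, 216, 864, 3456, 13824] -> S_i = 54*4^i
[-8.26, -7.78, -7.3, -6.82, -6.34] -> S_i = -8.26 + 0.48*i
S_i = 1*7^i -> [1, 7, 49, 343, 2401]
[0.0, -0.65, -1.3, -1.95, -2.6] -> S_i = 0.00 + -0.65*i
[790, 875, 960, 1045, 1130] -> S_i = 790 + 85*i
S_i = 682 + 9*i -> [682, 691, 700, 709, 718]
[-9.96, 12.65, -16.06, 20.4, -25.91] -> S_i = -9.96*(-1.27)^i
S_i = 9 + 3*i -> [9, 12, 15, 18, 21]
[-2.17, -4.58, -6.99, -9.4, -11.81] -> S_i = -2.17 + -2.41*i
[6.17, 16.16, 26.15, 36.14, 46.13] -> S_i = 6.17 + 9.99*i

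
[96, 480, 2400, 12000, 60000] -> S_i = 96*5^i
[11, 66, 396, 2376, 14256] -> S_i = 11*6^i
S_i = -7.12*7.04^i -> [-7.12, -50.12, -352.88, -2484.27, -17489.23]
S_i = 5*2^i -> [5, 10, 20, 40, 80]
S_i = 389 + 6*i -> [389, 395, 401, 407, 413]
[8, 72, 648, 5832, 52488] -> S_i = 8*9^i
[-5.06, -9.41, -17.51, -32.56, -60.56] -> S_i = -5.06*1.86^i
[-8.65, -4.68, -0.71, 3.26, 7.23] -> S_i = -8.65 + 3.97*i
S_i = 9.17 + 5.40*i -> [9.17, 14.57, 19.97, 25.37, 30.77]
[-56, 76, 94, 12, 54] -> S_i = Random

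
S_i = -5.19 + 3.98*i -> [-5.19, -1.21, 2.77, 6.75, 10.73]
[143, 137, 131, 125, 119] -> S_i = 143 + -6*i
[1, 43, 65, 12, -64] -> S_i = Random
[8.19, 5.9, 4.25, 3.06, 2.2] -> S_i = 8.19*0.72^i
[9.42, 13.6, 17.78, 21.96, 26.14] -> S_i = 9.42 + 4.18*i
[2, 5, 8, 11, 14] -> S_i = 2 + 3*i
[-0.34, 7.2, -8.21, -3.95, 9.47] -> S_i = Random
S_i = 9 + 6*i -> [9, 15, 21, 27, 33]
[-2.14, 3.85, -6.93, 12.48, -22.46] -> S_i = -2.14*(-1.80)^i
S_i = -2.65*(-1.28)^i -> [-2.65, 3.39, -4.34, 5.56, -7.11]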